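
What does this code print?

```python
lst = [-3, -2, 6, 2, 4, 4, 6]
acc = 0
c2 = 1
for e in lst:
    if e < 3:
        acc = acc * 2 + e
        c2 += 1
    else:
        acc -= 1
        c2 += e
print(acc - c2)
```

e=-3: <3, acc = 0*2+(-3) = -3; c2=2
e=-2: <3, acc = (-3)*2+(-2) = -8; c2=3
e=6: not <3, acc = (-8)-1 = -9; c2=9
e=2: <3, acc = (-9)*2+2 = -16; c2=10
e=4: not <3, acc = (-16)-1 = -17; c2=14
e=4: not <3, acc = (-17)-1 = -18; c2=18
e=6: not <3, acc = (-18)-1 = -19; c2=24
acc-c2 = (-19)-24 = -43

-43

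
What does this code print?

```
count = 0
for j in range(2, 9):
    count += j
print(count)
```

35

j=2: count = 0+2 = 2
j=3: count = 2+3 = 5
j=4: count = 5+4 = 9
j=5: count = 9+5 = 14
j=6: count = 14+6 = 20
j=7: count = 20+7 = 27
j=8: count = 27+8 = 35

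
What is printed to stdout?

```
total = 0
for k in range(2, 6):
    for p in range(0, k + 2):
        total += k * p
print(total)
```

k=2,p=0: total = 0+0 = 0
k=2,p=1: total = 0+2 = 2
k=2,p=2: total = 2+4 = 6
k=2,p=3: total = 6+6 = 12
k=3,p=0: total = 12+0 = 12
k=3,p=1: total = 12+3 = 15
k=3,p=2: total = 15+6 = 21
k=3,p=3: total = 21+9 = 30
k=3,p=4: total = 30+12 = 42
k=4,p=0: total = 42+0 = 42
k=4,p=1: total = 42+4 = 46
k=4,p=2: total = 46+8 = 54
k=4,p=3: total = 54+12 = 66
k=4,p=4: total = 66+16 = 82
k=4,p=5: total = 82+20 = 102
k=5,p=0: total = 102+0 = 102
k=5,p=1: total = 102+5 = 107
k=5,p=2: total = 107+10 = 117
k=5,p=3: total = 117+15 = 132
k=5,p=4: total = 132+20 = 152
k=5,p=5: total = 152+25 = 177
k=5,p=6: total = 177+30 = 207

207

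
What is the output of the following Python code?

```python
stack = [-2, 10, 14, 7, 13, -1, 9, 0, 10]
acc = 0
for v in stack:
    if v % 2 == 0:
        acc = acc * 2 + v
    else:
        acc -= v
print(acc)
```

v=-2: even, acc = 0*2+(-2) = -2
v=10: even, acc = (-2)*2+10 = 6
v=14: even, acc = 6*2+14 = 26
v=7: not even, acc = 26-7 = 19
v=13: not even, acc = 19-13 = 6
v=-1: not even, acc = 6-(-1) = 7
v=9: not even, acc = 7-9 = -2
v=0: even, acc = (-2)*2+0 = -4
v=10: even, acc = (-4)*2+10 = 2

2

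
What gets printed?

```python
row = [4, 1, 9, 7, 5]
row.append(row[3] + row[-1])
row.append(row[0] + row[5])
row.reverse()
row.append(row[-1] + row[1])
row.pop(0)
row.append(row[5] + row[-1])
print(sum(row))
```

74

append row[3]+row[-1] = 7+5 = 12 → [4, 1, 9, 7, 5, 12]
append row[0]+row[5] = 4+12 = 16 → [4, 1, 9, 7, 5, 12, 16]
reverse → [16, 12, 5, 7, 9, 1, 4]
append row[-1]+row[1] = 4+12 = 16 → [16, 12, 5, 7, 9, 1, 4, 16]
pop(0) removes 16 → [12, 5, 7, 9, 1, 4, 16]
append row[5]+row[-1] = 4+16 = 20 → [12, 5, 7, 9, 1, 4, 16, 20]
sum = 74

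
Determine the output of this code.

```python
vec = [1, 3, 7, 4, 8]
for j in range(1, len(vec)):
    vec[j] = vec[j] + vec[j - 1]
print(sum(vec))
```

j=1: vec[1] = 3+1 = 4 → [1, 4, 7, 4, 8]
j=2: vec[2] = 7+4 = 11 → [1, 4, 11, 4, 8]
j=3: vec[3] = 4+11 = 15 → [1, 4, 11, 15, 8]
j=4: vec[4] = 8+15 = 23 → [1, 4, 11, 15, 23]
sum = 54

54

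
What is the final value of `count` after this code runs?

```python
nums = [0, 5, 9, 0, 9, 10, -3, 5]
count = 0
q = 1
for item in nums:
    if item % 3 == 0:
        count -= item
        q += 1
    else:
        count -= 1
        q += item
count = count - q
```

item=0: %3==0, count = 0-0 = 0; q=2
item=5: not %3==0, count = 0-1 = -1; q=7
item=9: %3==0, count = (-1)-9 = -10; q=8
item=0: %3==0, count = (-10)-0 = -10; q=9
item=9: %3==0, count = (-10)-9 = -19; q=10
item=10: not %3==0, count = (-19)-1 = -20; q=20
item=-3: %3==0, count = (-20)-(-3) = -17; q=21
item=5: not %3==0, count = (-17)-1 = -18; q=26
count-q = (-18)-26 = -44

-44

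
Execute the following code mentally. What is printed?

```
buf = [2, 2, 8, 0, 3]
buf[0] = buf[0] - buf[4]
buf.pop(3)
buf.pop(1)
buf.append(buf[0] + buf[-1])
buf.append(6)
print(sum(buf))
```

buf[0] = buf[0]-buf[4] = 2-3 = -1 → [-1, 2, 8, 0, 3]
pop(3) removes 0 → [-1, 2, 8, 3]
pop(1) removes 2 → [-1, 8, 3]
append buf[0]+buf[-1] = (-1)+3 = 2 → [-1, 8, 3, 2]
append 6 → [-1, 8, 3, 2, 6]
sum = 18

18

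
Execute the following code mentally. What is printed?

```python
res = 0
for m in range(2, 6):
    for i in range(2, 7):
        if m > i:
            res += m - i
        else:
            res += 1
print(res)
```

24

m=2,i=2: not 2>2, res = 0+1 = 1
m=2,i=3: not 2>3, res = 1+1 = 2
m=2,i=4: not 2>4, res = 2+1 = 3
m=2,i=5: not 2>5, res = 3+1 = 4
m=2,i=6: not 2>6, res = 4+1 = 5
m=3,i=2: 3>2, res = 5+1 = 6
m=3,i=3: not 3>3, res = 6+1 = 7
m=3,i=4: not 3>4, res = 7+1 = 8
m=3,i=5: not 3>5, res = 8+1 = 9
m=3,i=6: not 3>6, res = 9+1 = 10
m=4,i=2: 4>2, res = 10+2 = 12
m=4,i=3: 4>3, res = 12+1 = 13
m=4,i=4: not 4>4, res = 13+1 = 14
m=4,i=5: not 4>5, res = 14+1 = 15
m=4,i=6: not 4>6, res = 15+1 = 16
m=5,i=2: 5>2, res = 16+3 = 19
m=5,i=3: 5>3, res = 19+2 = 21
m=5,i=4: 5>4, res = 21+1 = 22
m=5,i=5: not 5>5, res = 22+1 = 23
m=5,i=6: not 5>6, res = 23+1 = 24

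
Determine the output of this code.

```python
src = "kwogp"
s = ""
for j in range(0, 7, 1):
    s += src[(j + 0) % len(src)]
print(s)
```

kwogpkw

j=0: add src[0]='k' → 'k'
j=1: add src[1]='w' → 'kw'
j=2: add src[2]='o' → 'kwo'
j=3: add src[3]='g' → 'kwog'
j=4: add src[4]='p' → 'kwogp'
j=5: add src[0]='k' → 'kwogpk'
j=6: add src[1]='w' → 'kwogpkw'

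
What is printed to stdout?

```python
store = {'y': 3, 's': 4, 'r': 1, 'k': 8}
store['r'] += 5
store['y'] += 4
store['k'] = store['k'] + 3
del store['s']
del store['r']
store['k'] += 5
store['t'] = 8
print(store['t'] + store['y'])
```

store['r'] = 1+5 = 6 → {'y': 3, 's': 4, 'r': 6, 'k': 8}
store['y'] = 3+4 = 7 → {'y': 7, 's': 4, 'r': 6, 'k': 8}
store['k'] = store['k']+3 = 11 → {'y': 7, 's': 4, 'r': 6, 'k': 11}
del 's' → {'y': 7, 'r': 6, 'k': 11}
del 'r' → {'y': 7, 'k': 11}
store['k'] = 11+5 = 16 → {'y': 7, 'k': 16}
store['t'] = 8 → {'y': 7, 'k': 16, 't': 8}
store['t']+store['y'] = 8+7 = 15

15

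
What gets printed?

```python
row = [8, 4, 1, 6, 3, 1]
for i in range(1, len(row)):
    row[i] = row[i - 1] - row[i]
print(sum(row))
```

-1

i=1: row[1] = 8-4 = 4 → [8, 4, 1, 6, 3, 1]
i=2: row[2] = 4-1 = 3 → [8, 4, 3, 6, 3, 1]
i=3: row[3] = 3-6 = -3 → [8, 4, 3, -3, 3, 1]
i=4: row[4] = (-3)-3 = -6 → [8, 4, 3, -3, -6, 1]
i=5: row[5] = (-6)-1 = -7 → [8, 4, 3, -3, -6, -7]
sum = -1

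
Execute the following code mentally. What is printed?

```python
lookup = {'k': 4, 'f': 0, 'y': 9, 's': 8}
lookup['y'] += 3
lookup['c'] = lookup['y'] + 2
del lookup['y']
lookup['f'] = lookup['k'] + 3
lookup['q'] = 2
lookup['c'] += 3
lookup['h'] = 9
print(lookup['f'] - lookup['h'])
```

lookup['y'] = 9+3 = 12 → {'k': 4, 'f': 0, 'y': 12, 's': 8}
lookup['c'] = lookup['y']+2 = 14 → {'k': 4, 'f': 0, 'y': 12, 's': 8, 'c': 14}
del 'y' → {'k': 4, 'f': 0, 's': 8, 'c': 14}
lookup['f'] = lookup['k']+3 = 7 → {'k': 4, 'f': 7, 's': 8, 'c': 14}
lookup['q'] = 2 → {'k': 4, 'f': 7, 's': 8, 'c': 14, 'q': 2}
lookup['c'] = 14+3 = 17 → {'k': 4, 'f': 7, 's': 8, 'c': 17, 'q': 2}
lookup['h'] = 9 → {'k': 4, 'f': 7, 's': 8, 'c': 17, 'q': 2, 'h': 9}
lookup['f']-lookup['h'] = 7-9 = -2

-2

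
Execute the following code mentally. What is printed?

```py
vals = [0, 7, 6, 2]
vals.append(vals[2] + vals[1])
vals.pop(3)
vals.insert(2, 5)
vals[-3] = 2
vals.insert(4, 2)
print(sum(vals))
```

30

append vals[2]+vals[1] = 6+7 = 13 → [0, 7, 6, 2, 13]
pop(3) removes 2 → [0, 7, 6, 13]
insert 5 at 2 → [0, 7, 5, 6, 13]
vals[-3] = 2 → [0, 7, 2, 6, 13]
insert 2 at 4 → [0, 7, 2, 6, 2, 13]
sum = 30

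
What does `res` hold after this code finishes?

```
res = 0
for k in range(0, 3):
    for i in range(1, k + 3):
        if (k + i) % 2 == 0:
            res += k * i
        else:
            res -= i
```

k=0,i=1: odd sum, res = 0-1 = -1
k=0,i=2: even sum, res = (-1)+0 = -1
k=1,i=1: even sum, res = (-1)+1 = 0
k=1,i=2: odd sum, res = 0-2 = -2
k=1,i=3: even sum, res = (-2)+3 = 1
k=2,i=1: odd sum, res = 1-1 = 0
k=2,i=2: even sum, res = 0+4 = 4
k=2,i=3: odd sum, res = 4-3 = 1
k=2,i=4: even sum, res = 1+8 = 9

9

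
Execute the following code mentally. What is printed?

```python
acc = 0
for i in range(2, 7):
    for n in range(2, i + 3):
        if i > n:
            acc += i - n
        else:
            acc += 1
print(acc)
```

i=2,n=2: not 2>2, acc = 0+1 = 1
i=2,n=3: not 2>3, acc = 1+1 = 2
i=2,n=4: not 2>4, acc = 2+1 = 3
i=3,n=2: 3>2, acc = 3+1 = 4
i=3,n=3: not 3>3, acc = 4+1 = 5
i=3,n=4: not 3>4, acc = 5+1 = 6
i=3,n=5: not 3>5, acc = 6+1 = 7
i=4,n=2: 4>2, acc = 7+2 = 9
i=4,n=3: 4>3, acc = 9+1 = 10
i=4,n=4: not 4>4, acc = 10+1 = 11
i=4,n=5: not 4>5, acc = 11+1 = 12
i=4,n=6: not 4>6, acc = 12+1 = 13
i=5,n=2: 5>2, acc = 13+3 = 16
i=5,n=3: 5>3, acc = 16+2 = 18
i=5,n=4: 5>4, acc = 18+1 = 19
i=5,n=5: not 5>5, acc = 19+1 = 20
i=5,n=6: not 5>6, acc = 20+1 = 21
i=5,n=7: not 5>7, acc = 21+1 = 22
i=6,n=2: 6>2, acc = 22+4 = 26
i=6,n=3: 6>3, acc = 26+3 = 29
i=6,n=4: 6>4, acc = 29+2 = 31
i=6,n=5: 6>5, acc = 31+1 = 32
i=6,n=6: not 6>6, acc = 32+1 = 33
i=6,n=7: not 6>7, acc = 33+1 = 34
i=6,n=8: not 6>8, acc = 34+1 = 35

35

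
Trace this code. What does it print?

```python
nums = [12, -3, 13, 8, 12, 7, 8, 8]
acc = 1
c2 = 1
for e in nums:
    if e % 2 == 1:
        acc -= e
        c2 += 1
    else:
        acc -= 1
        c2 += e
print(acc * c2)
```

e=12: not odd, acc = 1-1 = 0; c2=13
e=-3: odd, acc = 0-(-3) = 3; c2=14
e=13: odd, acc = 3-13 = -10; c2=15
e=8: not odd, acc = (-10)-1 = -11; c2=23
e=12: not odd, acc = (-11)-1 = -12; c2=35
e=7: odd, acc = (-12)-7 = -19; c2=36
e=8: not odd, acc = (-19)-1 = -20; c2=44
e=8: not odd, acc = (-20)-1 = -21; c2=52
acc*c2 = (-21)*52 = -1092

-1092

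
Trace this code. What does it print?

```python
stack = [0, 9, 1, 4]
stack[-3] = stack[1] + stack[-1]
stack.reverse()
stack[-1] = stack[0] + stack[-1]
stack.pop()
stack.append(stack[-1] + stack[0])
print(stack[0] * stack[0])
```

stack[-3] = stack[1]+stack[-1] = 9+4 = 13 → [0, 13, 1, 4]
reverse → [4, 1, 13, 0]
stack[-1] = stack[0]+stack[-1] = 4+0 = 4 → [4, 1, 13, 4]
pop() removes 4 → [4, 1, 13]
append stack[-1]+stack[0] = 13+4 = 17 → [4, 1, 13, 17]
stack[0]*stack[0] = 4*4 = 16

16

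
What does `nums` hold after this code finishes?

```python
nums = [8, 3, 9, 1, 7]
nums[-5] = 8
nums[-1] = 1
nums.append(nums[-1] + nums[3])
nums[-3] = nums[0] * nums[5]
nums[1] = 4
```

nums[-5] = 8 → [8, 3, 9, 1, 7]
nums[-1] = 1 → [8, 3, 9, 1, 1]
append nums[-1]+nums[3] = 1+1 = 2 → [8, 3, 9, 1, 1, 2]
nums[-3] = nums[0]*nums[5] = 8*2 = 16 → [8, 3, 9, 16, 1, 2]
nums[1] = 4 → [8, 4, 9, 16, 1, 2]

[8, 4, 9, 16, 1, 2]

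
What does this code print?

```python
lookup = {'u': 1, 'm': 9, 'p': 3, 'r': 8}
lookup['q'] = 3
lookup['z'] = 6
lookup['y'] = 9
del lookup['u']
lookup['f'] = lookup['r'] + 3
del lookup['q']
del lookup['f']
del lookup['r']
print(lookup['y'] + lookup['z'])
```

15

lookup['q'] = 3 → {'u': 1, 'm': 9, 'p': 3, 'r': 8, 'q': 3}
lookup['z'] = 6 → {'u': 1, 'm': 9, 'p': 3, 'r': 8, 'q': 3, 'z': 6}
lookup['y'] = 9 → {'u': 1, 'm': 9, 'p': 3, 'r': 8, 'q': 3, 'z': 6, 'y': 9}
del 'u' → {'m': 9, 'p': 3, 'r': 8, 'q': 3, 'z': 6, 'y': 9}
lookup['f'] = lookup['r']+3 = 11 → {'m': 9, 'p': 3, 'r': 8, 'q': 3, 'z': 6, 'y': 9, 'f': 11}
del 'q' → {'m': 9, 'p': 3, 'r': 8, 'z': 6, 'y': 9, 'f': 11}
del 'f' → {'m': 9, 'p': 3, 'r': 8, 'z': 6, 'y': 9}
del 'r' → {'m': 9, 'p': 3, 'z': 6, 'y': 9}
lookup['y']+lookup['z'] = 9+6 = 15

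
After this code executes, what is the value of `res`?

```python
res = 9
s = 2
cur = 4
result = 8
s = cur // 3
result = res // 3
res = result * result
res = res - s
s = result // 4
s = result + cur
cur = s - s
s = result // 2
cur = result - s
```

s = 4//3 = 1
result = 9//3 = 3
res = 3*3 = 9
res = 9-1 = 8
s = 3//4 = 0
s = 3+4 = 7
cur = 7-7 = 0
s = 3//2 = 1
cur = 3-1 = 2

8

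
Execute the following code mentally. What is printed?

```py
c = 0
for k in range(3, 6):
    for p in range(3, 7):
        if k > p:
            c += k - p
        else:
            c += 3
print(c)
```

k=3,p=3: not 3>3, c = 0+3 = 3
k=3,p=4: not 3>4, c = 3+3 = 6
k=3,p=5: not 3>5, c = 6+3 = 9
k=3,p=6: not 3>6, c = 9+3 = 12
k=4,p=3: 4>3, c = 12+1 = 13
k=4,p=4: not 4>4, c = 13+3 = 16
k=4,p=5: not 4>5, c = 16+3 = 19
k=4,p=6: not 4>6, c = 19+3 = 22
k=5,p=3: 5>3, c = 22+2 = 24
k=5,p=4: 5>4, c = 24+1 = 25
k=5,p=5: not 5>5, c = 25+3 = 28
k=5,p=6: not 5>6, c = 28+3 = 31

31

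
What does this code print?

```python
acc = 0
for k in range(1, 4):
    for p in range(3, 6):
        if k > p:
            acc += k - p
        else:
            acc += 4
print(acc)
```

36

k=1,p=3: not 1>3, acc = 0+4 = 4
k=1,p=4: not 1>4, acc = 4+4 = 8
k=1,p=5: not 1>5, acc = 8+4 = 12
k=2,p=3: not 2>3, acc = 12+4 = 16
k=2,p=4: not 2>4, acc = 16+4 = 20
k=2,p=5: not 2>5, acc = 20+4 = 24
k=3,p=3: not 3>3, acc = 24+4 = 28
k=3,p=4: not 3>4, acc = 28+4 = 32
k=3,p=5: not 3>5, acc = 32+4 = 36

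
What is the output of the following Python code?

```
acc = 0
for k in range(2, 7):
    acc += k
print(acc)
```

20

k=2: acc = 0+2 = 2
k=3: acc = 2+3 = 5
k=4: acc = 5+4 = 9
k=5: acc = 9+5 = 14
k=6: acc = 14+6 = 20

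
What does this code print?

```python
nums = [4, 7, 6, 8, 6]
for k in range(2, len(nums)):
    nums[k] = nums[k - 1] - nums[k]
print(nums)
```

[4, 7, 1, -7, -13]

k=2: nums[2] = 7-6 = 1 → [4, 7, 1, 8, 6]
k=3: nums[3] = 1-8 = -7 → [4, 7, 1, -7, 6]
k=4: nums[4] = (-7)-6 = -13 → [4, 7, 1, -7, -13]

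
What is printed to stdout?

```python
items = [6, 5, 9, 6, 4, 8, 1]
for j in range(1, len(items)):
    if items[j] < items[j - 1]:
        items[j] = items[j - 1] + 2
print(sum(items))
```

j=1: 5<6, items[1] = 6+2 = 8 → [6, 8, 9, 6, 4, 8, 1]
j=2: 9>=8, unchanged → [6, 8, 9, 6, 4, 8, 1]
j=3: 6<9, items[3] = 9+2 = 11 → [6, 8, 9, 11, 4, 8, 1]
j=4: 4<11, items[4] = 11+2 = 13 → [6, 8, 9, 11, 13, 8, 1]
j=5: 8<13, items[5] = 13+2 = 15 → [6, 8, 9, 11, 13, 15, 1]
j=6: 1<15, items[6] = 15+2 = 17 → [6, 8, 9, 11, 13, 15, 17]
sum = 79

79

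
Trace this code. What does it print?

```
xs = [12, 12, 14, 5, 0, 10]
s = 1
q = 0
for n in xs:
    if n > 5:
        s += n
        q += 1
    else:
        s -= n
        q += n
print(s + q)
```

n=12: >5, s = 1+12 = 13; q=1
n=12: >5, s = 13+12 = 25; q=2
n=14: >5, s = 25+14 = 39; q=3
n=5: not >5, s = 39-5 = 34; q=8
n=0: not >5, s = 34-0 = 34; q=8
n=10: >5, s = 34+10 = 44; q=9
s+q = 44+9 = 53

53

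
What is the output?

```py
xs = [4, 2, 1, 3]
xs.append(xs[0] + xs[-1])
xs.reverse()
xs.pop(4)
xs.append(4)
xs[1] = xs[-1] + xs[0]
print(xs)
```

[7, 11, 1, 2, 4]

append xs[0]+xs[-1] = 4+3 = 7 → [4, 2, 1, 3, 7]
reverse → [7, 3, 1, 2, 4]
pop(4) removes 4 → [7, 3, 1, 2]
append 4 → [7, 3, 1, 2, 4]
xs[1] = xs[-1]+xs[0] = 4+7 = 11 → [7, 11, 1, 2, 4]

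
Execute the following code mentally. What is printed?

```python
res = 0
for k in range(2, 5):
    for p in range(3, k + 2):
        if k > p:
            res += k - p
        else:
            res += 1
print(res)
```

k=2,p=3: not 2>3, res = 0+1 = 1
k=3,p=3: not 3>3, res = 1+1 = 2
k=3,p=4: not 3>4, res = 2+1 = 3
k=4,p=3: 4>3, res = 3+1 = 4
k=4,p=4: not 4>4, res = 4+1 = 5
k=4,p=5: not 4>5, res = 5+1 = 6

6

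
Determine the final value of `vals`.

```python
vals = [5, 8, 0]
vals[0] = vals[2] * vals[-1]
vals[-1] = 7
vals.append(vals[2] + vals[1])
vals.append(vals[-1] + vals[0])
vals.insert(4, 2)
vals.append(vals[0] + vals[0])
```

[0, 8, 7, 15, 2, 15, 0]

vals[0] = vals[2]*vals[-1] = 0*0 = 0 → [0, 8, 0]
vals[-1] = 7 → [0, 8, 7]
append vals[2]+vals[1] = 7+8 = 15 → [0, 8, 7, 15]
append vals[-1]+vals[0] = 15+0 = 15 → [0, 8, 7, 15, 15]
insert 2 at 4 → [0, 8, 7, 15, 2, 15]
append vals[0]+vals[0] = 0+0 = 0 → [0, 8, 7, 15, 2, 15, 0]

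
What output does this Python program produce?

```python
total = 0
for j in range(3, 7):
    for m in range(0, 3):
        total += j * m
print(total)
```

54

j=3,m=0: total = 0+0 = 0
j=3,m=1: total = 0+3 = 3
j=3,m=2: total = 3+6 = 9
j=4,m=0: total = 9+0 = 9
j=4,m=1: total = 9+4 = 13
j=4,m=2: total = 13+8 = 21
j=5,m=0: total = 21+0 = 21
j=5,m=1: total = 21+5 = 26
j=5,m=2: total = 26+10 = 36
j=6,m=0: total = 36+0 = 36
j=6,m=1: total = 36+6 = 42
j=6,m=2: total = 42+12 = 54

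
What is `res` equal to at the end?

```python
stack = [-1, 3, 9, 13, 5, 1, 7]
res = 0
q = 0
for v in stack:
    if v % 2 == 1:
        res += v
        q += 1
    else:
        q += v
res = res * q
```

v=-1: odd, res = 0+(-1) = -1; q=1
v=3: odd, res = (-1)+3 = 2; q=2
v=9: odd, res = 2+9 = 11; q=3
v=13: odd, res = 11+13 = 24; q=4
v=5: odd, res = 24+5 = 29; q=5
v=1: odd, res = 29+1 = 30; q=6
v=7: odd, res = 30+7 = 37; q=7
res*q = 37*7 = 259

259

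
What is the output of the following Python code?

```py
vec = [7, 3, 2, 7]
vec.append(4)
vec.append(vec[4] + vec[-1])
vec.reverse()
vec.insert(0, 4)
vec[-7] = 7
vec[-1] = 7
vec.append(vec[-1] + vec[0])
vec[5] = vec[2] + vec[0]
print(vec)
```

[7, 8, 4, 7, 2, 11, 7, 14]

append 4 → [7, 3, 2, 7, 4]
append vec[4]+vec[-1] = 4+4 = 8 → [7, 3, 2, 7, 4, 8]
reverse → [8, 4, 7, 2, 3, 7]
insert 4 at 0 → [4, 8, 4, 7, 2, 3, 7]
vec[-7] = 7 → [7, 8, 4, 7, 2, 3, 7]
vec[-1] = 7 → [7, 8, 4, 7, 2, 3, 7]
append vec[-1]+vec[0] = 7+7 = 14 → [7, 8, 4, 7, 2, 3, 7, 14]
vec[5] = vec[2]+vec[0] = 4+7 = 11 → [7, 8, 4, 7, 2, 11, 7, 14]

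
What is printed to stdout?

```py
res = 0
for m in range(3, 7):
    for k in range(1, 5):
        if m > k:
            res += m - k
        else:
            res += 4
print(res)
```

m=3,k=1: 3>1, res = 0+2 = 2
m=3,k=2: 3>2, res = 2+1 = 3
m=3,k=3: not 3>3, res = 3+4 = 7
m=3,k=4: not 3>4, res = 7+4 = 11
m=4,k=1: 4>1, res = 11+3 = 14
m=4,k=2: 4>2, res = 14+2 = 16
m=4,k=3: 4>3, res = 16+1 = 17
m=4,k=4: not 4>4, res = 17+4 = 21
m=5,k=1: 5>1, res = 21+4 = 25
m=5,k=2: 5>2, res = 25+3 = 28
m=5,k=3: 5>3, res = 28+2 = 30
m=5,k=4: 5>4, res = 30+1 = 31
m=6,k=1: 6>1, res = 31+5 = 36
m=6,k=2: 6>2, res = 36+4 = 40
m=6,k=3: 6>3, res = 40+3 = 43
m=6,k=4: 6>4, res = 43+2 = 45

45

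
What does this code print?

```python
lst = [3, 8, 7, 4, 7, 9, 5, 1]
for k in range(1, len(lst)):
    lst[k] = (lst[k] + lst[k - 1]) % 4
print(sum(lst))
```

16

k=1: lst[1] = (8+3)%4 = 3 → [3, 3, 7, 4, 7, 9, 5, 1]
k=2: lst[2] = (7+3)%4 = 2 → [3, 3, 2, 4, 7, 9, 5, 1]
k=3: lst[3] = (4+2)%4 = 2 → [3, 3, 2, 2, 7, 9, 5, 1]
k=4: lst[4] = (7+2)%4 = 1 → [3, 3, 2, 2, 1, 9, 5, 1]
k=5: lst[5] = (9+1)%4 = 2 → [3, 3, 2, 2, 1, 2, 5, 1]
k=6: lst[6] = (5+2)%4 = 3 → [3, 3, 2, 2, 1, 2, 3, 1]
k=7: lst[7] = (1+3)%4 = 0 → [3, 3, 2, 2, 1, 2, 3, 0]
sum = 16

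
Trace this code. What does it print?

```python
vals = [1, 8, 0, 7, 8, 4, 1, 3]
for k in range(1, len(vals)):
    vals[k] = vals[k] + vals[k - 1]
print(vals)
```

k=1: vals[1] = 8+1 = 9 → [1, 9, 0, 7, 8, 4, 1, 3]
k=2: vals[2] = 0+9 = 9 → [1, 9, 9, 7, 8, 4, 1, 3]
k=3: vals[3] = 7+9 = 16 → [1, 9, 9, 16, 8, 4, 1, 3]
k=4: vals[4] = 8+16 = 24 → [1, 9, 9, 16, 24, 4, 1, 3]
k=5: vals[5] = 4+24 = 28 → [1, 9, 9, 16, 24, 28, 1, 3]
k=6: vals[6] = 1+28 = 29 → [1, 9, 9, 16, 24, 28, 29, 3]
k=7: vals[7] = 3+29 = 32 → [1, 9, 9, 16, 24, 28, 29, 32]

[1, 9, 9, 16, 24, 28, 29, 32]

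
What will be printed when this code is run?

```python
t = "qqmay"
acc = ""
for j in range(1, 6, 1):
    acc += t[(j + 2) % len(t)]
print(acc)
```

ayqqm

j=1: add t[3]='a' → 'a'
j=2: add t[4]='y' → 'ay'
j=3: add t[0]='q' → 'ayq'
j=4: add t[1]='q' → 'ayqq'
j=5: add t[2]='m' → 'ayqqm'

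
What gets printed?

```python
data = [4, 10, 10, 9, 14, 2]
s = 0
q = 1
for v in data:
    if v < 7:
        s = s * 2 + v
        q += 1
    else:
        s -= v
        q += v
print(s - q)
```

v=4: <7, s = 0*2+4 = 4; q=2
v=10: not <7, s = 4-10 = -6; q=12
v=10: not <7, s = (-6)-10 = -16; q=22
v=9: not <7, s = (-16)-9 = -25; q=31
v=14: not <7, s = (-25)-14 = -39; q=45
v=2: <7, s = (-39)*2+2 = -76; q=46
s-q = (-76)-46 = -122

-122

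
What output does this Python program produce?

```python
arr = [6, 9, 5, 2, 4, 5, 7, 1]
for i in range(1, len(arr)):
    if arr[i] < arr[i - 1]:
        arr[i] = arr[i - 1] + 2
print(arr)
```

i=1: 9>=6, unchanged → [6, 9, 5, 2, 4, 5, 7, 1]
i=2: 5<9, arr[2] = 9+2 = 11 → [6, 9, 11, 2, 4, 5, 7, 1]
i=3: 2<11, arr[3] = 11+2 = 13 → [6, 9, 11, 13, 4, 5, 7, 1]
i=4: 4<13, arr[4] = 13+2 = 15 → [6, 9, 11, 13, 15, 5, 7, 1]
i=5: 5<15, arr[5] = 15+2 = 17 → [6, 9, 11, 13, 15, 17, 7, 1]
i=6: 7<17, arr[6] = 17+2 = 19 → [6, 9, 11, 13, 15, 17, 19, 1]
i=7: 1<19, arr[7] = 19+2 = 21 → [6, 9, 11, 13, 15, 17, 19, 21]

[6, 9, 11, 13, 15, 17, 19, 21]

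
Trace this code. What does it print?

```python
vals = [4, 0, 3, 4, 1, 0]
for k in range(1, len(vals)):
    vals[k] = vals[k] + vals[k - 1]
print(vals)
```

[4, 4, 7, 11, 12, 12]

k=1: vals[1] = 0+4 = 4 → [4, 4, 3, 4, 1, 0]
k=2: vals[2] = 3+4 = 7 → [4, 4, 7, 4, 1, 0]
k=3: vals[3] = 4+7 = 11 → [4, 4, 7, 11, 1, 0]
k=4: vals[4] = 1+11 = 12 → [4, 4, 7, 11, 12, 0]
k=5: vals[5] = 0+12 = 12 → [4, 4, 7, 11, 12, 12]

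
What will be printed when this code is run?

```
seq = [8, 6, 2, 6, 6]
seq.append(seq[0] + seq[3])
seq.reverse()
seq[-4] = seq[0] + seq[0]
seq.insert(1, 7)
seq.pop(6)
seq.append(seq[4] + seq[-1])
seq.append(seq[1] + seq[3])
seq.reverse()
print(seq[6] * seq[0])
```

append seq[0]+seq[3] = 8+6 = 14 → [8, 6, 2, 6, 6, 14]
reverse → [14, 6, 6, 2, 6, 8]
seq[-4] = seq[0]+seq[0] = 14+14 = 28 → [14, 6, 28, 2, 6, 8]
insert 7 at 1 → [14, 7, 6, 28, 2, 6, 8]
pop(6) removes 8 → [14, 7, 6, 28, 2, 6]
append seq[4]+seq[-1] = 2+6 = 8 → [14, 7, 6, 28, 2, 6, 8]
append seq[1]+seq[3] = 7+28 = 35 → [14, 7, 6, 28, 2, 6, 8, 35]
reverse → [35, 8, 6, 2, 28, 6, 7, 14]
seq[6]*seq[0] = 7*35 = 245

245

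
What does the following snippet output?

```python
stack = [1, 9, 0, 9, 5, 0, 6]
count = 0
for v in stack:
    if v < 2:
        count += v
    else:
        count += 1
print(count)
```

v=1: <2, count = 0+1 = 1
v=9: not <2, count = 1+1 = 2
v=0: <2, count = 2+0 = 2
v=9: not <2, count = 2+1 = 3
v=5: not <2, count = 3+1 = 4
v=0: <2, count = 4+0 = 4
v=6: not <2, count = 4+1 = 5

5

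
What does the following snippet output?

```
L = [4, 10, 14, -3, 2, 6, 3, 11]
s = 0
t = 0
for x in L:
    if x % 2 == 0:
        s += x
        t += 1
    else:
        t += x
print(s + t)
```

x=4: even, s = 0+4 = 4; t=1
x=10: even, s = 4+10 = 14; t=2
x=14: even, s = 14+14 = 28; t=3
x=-3: not even; t=0
x=2: even, s = 28+2 = 30; t=1
x=6: even, s = 30+6 = 36; t=2
x=3: not even; t=5
x=11: not even; t=16
s+t = 36+16 = 52

52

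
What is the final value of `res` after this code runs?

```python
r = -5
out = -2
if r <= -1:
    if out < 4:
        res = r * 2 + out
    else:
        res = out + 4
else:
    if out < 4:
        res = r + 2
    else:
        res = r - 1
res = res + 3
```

-9

r=-5, out=-2
r <= -1 is True; out < 4 is True
→ res = r * 2 + out = -12
res = (-12)+3 = -9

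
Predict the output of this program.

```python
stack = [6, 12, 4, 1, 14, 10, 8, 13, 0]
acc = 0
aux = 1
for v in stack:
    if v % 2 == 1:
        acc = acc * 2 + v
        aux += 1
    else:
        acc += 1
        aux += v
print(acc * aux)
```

v=6: not odd, acc = 0+1 = 1; aux=7
v=12: not odd, acc = 1+1 = 2; aux=19
v=4: not odd, acc = 2+1 = 3; aux=23
v=1: odd, acc = 3*2+1 = 7; aux=24
v=14: not odd, acc = 7+1 = 8; aux=38
v=10: not odd, acc = 8+1 = 9; aux=48
v=8: not odd, acc = 9+1 = 10; aux=56
v=13: odd, acc = 10*2+13 = 33; aux=57
v=0: not odd, acc = 33+1 = 34; aux=57
acc*aux = 34*57 = 1938

1938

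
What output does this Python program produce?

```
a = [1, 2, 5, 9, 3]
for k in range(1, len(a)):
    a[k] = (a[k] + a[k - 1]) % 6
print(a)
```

k=1: a[1] = (2+1)%6 = 3 → [1, 3, 5, 9, 3]
k=2: a[2] = (5+3)%6 = 2 → [1, 3, 2, 9, 3]
k=3: a[3] = (9+2)%6 = 5 → [1, 3, 2, 5, 3]
k=4: a[4] = (3+5)%6 = 2 → [1, 3, 2, 5, 2]

[1, 3, 2, 5, 2]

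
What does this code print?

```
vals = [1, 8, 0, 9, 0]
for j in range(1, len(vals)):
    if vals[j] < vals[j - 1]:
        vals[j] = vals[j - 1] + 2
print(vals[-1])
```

j=1: 8>=1, unchanged → [1, 8, 0, 9, 0]
j=2: 0<8, vals[2] = 8+2 = 10 → [1, 8, 10, 9, 0]
j=3: 9<10, vals[3] = 10+2 = 12 → [1, 8, 10, 12, 0]
j=4: 0<12, vals[4] = 12+2 = 14 → [1, 8, 10, 12, 14]

14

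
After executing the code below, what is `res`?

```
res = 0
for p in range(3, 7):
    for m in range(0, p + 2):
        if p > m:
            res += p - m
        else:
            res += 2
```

68

p=3,m=0: 3>0, res = 0+3 = 3
p=3,m=1: 3>1, res = 3+2 = 5
p=3,m=2: 3>2, res = 5+1 = 6
p=3,m=3: not 3>3, res = 6+2 = 8
p=3,m=4: not 3>4, res = 8+2 = 10
p=4,m=0: 4>0, res = 10+4 = 14
p=4,m=1: 4>1, res = 14+3 = 17
p=4,m=2: 4>2, res = 17+2 = 19
p=4,m=3: 4>3, res = 19+1 = 20
p=4,m=4: not 4>4, res = 20+2 = 22
p=4,m=5: not 4>5, res = 22+2 = 24
p=5,m=0: 5>0, res = 24+5 = 29
p=5,m=1: 5>1, res = 29+4 = 33
p=5,m=2: 5>2, res = 33+3 = 36
p=5,m=3: 5>3, res = 36+2 = 38
p=5,m=4: 5>4, res = 38+1 = 39
p=5,m=5: not 5>5, res = 39+2 = 41
p=5,m=6: not 5>6, res = 41+2 = 43
p=6,m=0: 6>0, res = 43+6 = 49
p=6,m=1: 6>1, res = 49+5 = 54
p=6,m=2: 6>2, res = 54+4 = 58
p=6,m=3: 6>3, res = 58+3 = 61
p=6,m=4: 6>4, res = 61+2 = 63
p=6,m=5: 6>5, res = 63+1 = 64
p=6,m=6: not 6>6, res = 64+2 = 66
p=6,m=7: not 6>7, res = 66+2 = 68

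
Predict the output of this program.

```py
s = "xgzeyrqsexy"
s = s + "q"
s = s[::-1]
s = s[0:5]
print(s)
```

qyxes

+ 'q' → 'xgzeyrqsexyq'
reverse → 'qyxesqryezgx'
slice [0:5] → 'qyxes'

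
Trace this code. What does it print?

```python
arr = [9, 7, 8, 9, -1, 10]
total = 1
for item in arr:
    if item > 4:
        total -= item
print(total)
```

item=9: >4, total = 1-9 = -8
item=7: >4, total = (-8)-7 = -15
item=8: >4, total = (-15)-8 = -23
item=9: >4, total = (-23)-9 = -32
item=-1: not >4
item=10: >4, total = (-32)-10 = -42

-42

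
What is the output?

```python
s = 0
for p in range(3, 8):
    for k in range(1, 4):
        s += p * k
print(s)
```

150

p=3,k=1: s = 0+3 = 3
p=3,k=2: s = 3+6 = 9
p=3,k=3: s = 9+9 = 18
p=4,k=1: s = 18+4 = 22
p=4,k=2: s = 22+8 = 30
p=4,k=3: s = 30+12 = 42
p=5,k=1: s = 42+5 = 47
p=5,k=2: s = 47+10 = 57
p=5,k=3: s = 57+15 = 72
p=6,k=1: s = 72+6 = 78
p=6,k=2: s = 78+12 = 90
p=6,k=3: s = 90+18 = 108
p=7,k=1: s = 108+7 = 115
p=7,k=2: s = 115+14 = 129
p=7,k=3: s = 129+21 = 150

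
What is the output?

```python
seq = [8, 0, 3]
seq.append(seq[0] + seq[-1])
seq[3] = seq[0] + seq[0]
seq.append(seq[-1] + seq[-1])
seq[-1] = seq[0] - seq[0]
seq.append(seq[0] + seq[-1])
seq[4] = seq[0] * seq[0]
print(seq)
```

[8, 0, 3, 16, 64, 8]

append seq[0]+seq[-1] = 8+3 = 11 → [8, 0, 3, 11]
seq[3] = seq[0]+seq[0] = 8+8 = 16 → [8, 0, 3, 16]
append seq[-1]+seq[-1] = 16+16 = 32 → [8, 0, 3, 16, 32]
seq[-1] = seq[0]-seq[0] = 8-8 = 0 → [8, 0, 3, 16, 0]
append seq[0]+seq[-1] = 8+0 = 8 → [8, 0, 3, 16, 0, 8]
seq[4] = seq[0]*seq[0] = 8*8 = 64 → [8, 0, 3, 16, 64, 8]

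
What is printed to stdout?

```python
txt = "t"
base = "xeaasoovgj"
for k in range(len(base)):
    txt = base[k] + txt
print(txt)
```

jgvoosaaext

k=0: prepend 'x' → 'xt'
k=1: prepend 'e' → 'ext'
k=2: prepend 'a' → 'aext'
k=3: prepend 'a' → 'aaext'
k=4: prepend 's' → 'saaext'
k=5: prepend 'o' → 'osaaext'
k=6: prepend 'o' → 'oosaaext'
k=7: prepend 'v' → 'voosaaext'
k=8: prepend 'g' → 'gvoosaaext'
k=9: prepend 'j' → 'jgvoosaaext'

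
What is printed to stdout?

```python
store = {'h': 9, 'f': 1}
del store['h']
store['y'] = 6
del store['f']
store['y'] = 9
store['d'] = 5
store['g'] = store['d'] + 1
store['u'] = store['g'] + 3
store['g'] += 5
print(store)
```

del 'h' → {'f': 1}
store['y'] = 6 → {'f': 1, 'y': 6}
del 'f' → {'y': 6}
store['y'] = 9 → {'y': 9}
store['d'] = 5 → {'y': 9, 'd': 5}
store['g'] = store['d']+1 = 6 → {'y': 9, 'd': 5, 'g': 6}
store['u'] = store['g']+3 = 9 → {'y': 9, 'd': 5, 'g': 6, 'u': 9}
store['g'] = 6+5 = 11 → {'y': 9, 'd': 5, 'g': 11, 'u': 9}

{'y': 9, 'd': 5, 'g': 11, 'u': 9}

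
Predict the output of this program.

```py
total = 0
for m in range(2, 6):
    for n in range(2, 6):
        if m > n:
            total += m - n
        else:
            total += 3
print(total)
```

40

m=2,n=2: not 2>2, total = 0+3 = 3
m=2,n=3: not 2>3, total = 3+3 = 6
m=2,n=4: not 2>4, total = 6+3 = 9
m=2,n=5: not 2>5, total = 9+3 = 12
m=3,n=2: 3>2, total = 12+1 = 13
m=3,n=3: not 3>3, total = 13+3 = 16
m=3,n=4: not 3>4, total = 16+3 = 19
m=3,n=5: not 3>5, total = 19+3 = 22
m=4,n=2: 4>2, total = 22+2 = 24
m=4,n=3: 4>3, total = 24+1 = 25
m=4,n=4: not 4>4, total = 25+3 = 28
m=4,n=5: not 4>5, total = 28+3 = 31
m=5,n=2: 5>2, total = 31+3 = 34
m=5,n=3: 5>3, total = 34+2 = 36
m=5,n=4: 5>4, total = 36+1 = 37
m=5,n=5: not 5>5, total = 37+3 = 40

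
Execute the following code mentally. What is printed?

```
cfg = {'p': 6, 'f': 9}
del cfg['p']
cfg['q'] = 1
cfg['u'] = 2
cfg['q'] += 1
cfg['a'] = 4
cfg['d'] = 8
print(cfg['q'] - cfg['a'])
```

-2

del 'p' → {'f': 9}
cfg['q'] = 1 → {'f': 9, 'q': 1}
cfg['u'] = 2 → {'f': 9, 'q': 1, 'u': 2}
cfg['q'] = 1+1 = 2 → {'f': 9, 'q': 2, 'u': 2}
cfg['a'] = 4 → {'f': 9, 'q': 2, 'u': 2, 'a': 4}
cfg['d'] = 8 → {'f': 9, 'q': 2, 'u': 2, 'a': 4, 'd': 8}
cfg['q']-cfg['a'] = 2-4 = -2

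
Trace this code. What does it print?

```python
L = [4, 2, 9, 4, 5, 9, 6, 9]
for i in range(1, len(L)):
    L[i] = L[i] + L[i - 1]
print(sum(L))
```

188

i=1: L[1] = 2+4 = 6 → [4, 6, 9, 4, 5, 9, 6, 9]
i=2: L[2] = 9+6 = 15 → [4, 6, 15, 4, 5, 9, 6, 9]
i=3: L[3] = 4+15 = 19 → [4, 6, 15, 19, 5, 9, 6, 9]
i=4: L[4] = 5+19 = 24 → [4, 6, 15, 19, 24, 9, 6, 9]
i=5: L[5] = 9+24 = 33 → [4, 6, 15, 19, 24, 33, 6, 9]
i=6: L[6] = 6+33 = 39 → [4, 6, 15, 19, 24, 33, 39, 9]
i=7: L[7] = 9+39 = 48 → [4, 6, 15, 19, 24, 33, 39, 48]
sum = 188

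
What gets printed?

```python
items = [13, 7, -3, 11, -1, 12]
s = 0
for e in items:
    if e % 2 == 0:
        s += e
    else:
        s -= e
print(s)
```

e=13: not even, s = 0-13 = -13
e=7: not even, s = (-13)-7 = -20
e=-3: not even, s = (-20)-(-3) = -17
e=11: not even, s = (-17)-11 = -28
e=-1: not even, s = (-28)-(-1) = -27
e=12: even, s = (-27)+12 = -15

-15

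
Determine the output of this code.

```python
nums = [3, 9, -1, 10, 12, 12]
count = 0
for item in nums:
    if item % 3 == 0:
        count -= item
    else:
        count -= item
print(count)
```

item=3: %3==0, count = 0-3 = -3
item=9: %3==0, count = (-3)-9 = -12
item=-1: not %3==0, count = (-12)-(-1) = -11
item=10: not %3==0, count = (-11)-10 = -21
item=12: %3==0, count = (-21)-12 = -33
item=12: %3==0, count = (-33)-12 = -45

-45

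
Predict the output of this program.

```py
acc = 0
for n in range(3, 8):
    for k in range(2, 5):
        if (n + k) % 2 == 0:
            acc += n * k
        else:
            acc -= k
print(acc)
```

81

n=3,k=2: odd sum, acc = 0-2 = -2
n=3,k=3: even sum, acc = (-2)+9 = 7
n=3,k=4: odd sum, acc = 7-4 = 3
n=4,k=2: even sum, acc = 3+8 = 11
n=4,k=3: odd sum, acc = 11-3 = 8
n=4,k=4: even sum, acc = 8+16 = 24
n=5,k=2: odd sum, acc = 24-2 = 22
n=5,k=3: even sum, acc = 22+15 = 37
n=5,k=4: odd sum, acc = 37-4 = 33
n=6,k=2: even sum, acc = 33+12 = 45
n=6,k=3: odd sum, acc = 45-3 = 42
n=6,k=4: even sum, acc = 42+24 = 66
n=7,k=2: odd sum, acc = 66-2 = 64
n=7,k=3: even sum, acc = 64+21 = 85
n=7,k=4: odd sum, acc = 85-4 = 81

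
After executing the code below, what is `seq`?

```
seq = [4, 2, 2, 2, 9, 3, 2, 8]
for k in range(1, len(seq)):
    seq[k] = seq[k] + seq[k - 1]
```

[4, 6, 8, 10, 19, 22, 24, 32]

k=1: seq[1] = 2+4 = 6 → [4, 6, 2, 2, 9, 3, 2, 8]
k=2: seq[2] = 2+6 = 8 → [4, 6, 8, 2, 9, 3, 2, 8]
k=3: seq[3] = 2+8 = 10 → [4, 6, 8, 10, 9, 3, 2, 8]
k=4: seq[4] = 9+10 = 19 → [4, 6, 8, 10, 19, 3, 2, 8]
k=5: seq[5] = 3+19 = 22 → [4, 6, 8, 10, 19, 22, 2, 8]
k=6: seq[6] = 2+22 = 24 → [4, 6, 8, 10, 19, 22, 24, 8]
k=7: seq[7] = 8+24 = 32 → [4, 6, 8, 10, 19, 22, 24, 32]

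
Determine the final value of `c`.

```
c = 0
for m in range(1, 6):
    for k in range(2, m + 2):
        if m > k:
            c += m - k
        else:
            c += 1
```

19

m=1,k=2: not 1>2, c = 0+1 = 1
m=2,k=2: not 2>2, c = 1+1 = 2
m=2,k=3: not 2>3, c = 2+1 = 3
m=3,k=2: 3>2, c = 3+1 = 4
m=3,k=3: not 3>3, c = 4+1 = 5
m=3,k=4: not 3>4, c = 5+1 = 6
m=4,k=2: 4>2, c = 6+2 = 8
m=4,k=3: 4>3, c = 8+1 = 9
m=4,k=4: not 4>4, c = 9+1 = 10
m=4,k=5: not 4>5, c = 10+1 = 11
m=5,k=2: 5>2, c = 11+3 = 14
m=5,k=3: 5>3, c = 14+2 = 16
m=5,k=4: 5>4, c = 16+1 = 17
m=5,k=5: not 5>5, c = 17+1 = 18
m=5,k=6: not 5>6, c = 18+1 = 19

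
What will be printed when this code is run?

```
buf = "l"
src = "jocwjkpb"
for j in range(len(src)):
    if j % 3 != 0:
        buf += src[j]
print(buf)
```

j=0: skip
j=1: add 'o' → 'lo'
j=2: add 'c' → 'loc'
j=3: skip
j=4: add 'j' → 'locj'
j=5: add 'k' → 'locjk'
j=6: skip
j=7: add 'b' → 'locjkb'

locjkb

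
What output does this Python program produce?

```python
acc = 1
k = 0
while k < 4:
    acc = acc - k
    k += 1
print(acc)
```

-5

k=0: acc = 1-0 = 1
k=1: acc = 1-1 = 0
k=2: acc = 0-2 = -2
k=3: acc = (-2)-3 = -5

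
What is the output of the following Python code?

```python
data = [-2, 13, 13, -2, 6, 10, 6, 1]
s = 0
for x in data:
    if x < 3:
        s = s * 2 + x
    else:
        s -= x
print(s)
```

-159

x=-2: <3, s = 0*2+(-2) = -2
x=13: not <3, s = (-2)-13 = -15
x=13: not <3, s = (-15)-13 = -28
x=-2: <3, s = (-28)*2+(-2) = -58
x=6: not <3, s = (-58)-6 = -64
x=10: not <3, s = (-64)-10 = -74
x=6: not <3, s = (-74)-6 = -80
x=1: <3, s = (-80)*2+1 = -159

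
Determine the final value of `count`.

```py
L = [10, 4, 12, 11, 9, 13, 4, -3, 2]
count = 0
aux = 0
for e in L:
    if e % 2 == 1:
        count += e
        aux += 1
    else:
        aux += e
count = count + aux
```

66

e=10: not odd; aux=10
e=4: not odd; aux=14
e=12: not odd; aux=26
e=11: odd, count = 0+11 = 11; aux=27
e=9: odd, count = 11+9 = 20; aux=28
e=13: odd, count = 20+13 = 33; aux=29
e=4: not odd; aux=33
e=-3: odd, count = 33+(-3) = 30; aux=34
e=2: not odd; aux=36
count+aux = 30+36 = 66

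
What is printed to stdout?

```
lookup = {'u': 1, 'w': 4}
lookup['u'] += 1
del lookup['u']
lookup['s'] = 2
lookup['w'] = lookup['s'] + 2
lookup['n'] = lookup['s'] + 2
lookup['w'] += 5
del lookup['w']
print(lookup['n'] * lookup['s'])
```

lookup['u'] = 1+1 = 2 → {'u': 2, 'w': 4}
del 'u' → {'w': 4}
lookup['s'] = 2 → {'w': 4, 's': 2}
lookup['w'] = lookup['s']+2 = 4 → {'w': 4, 's': 2}
lookup['n'] = lookup['s']+2 = 4 → {'w': 4, 's': 2, 'n': 4}
lookup['w'] = 4+5 = 9 → {'w': 9, 's': 2, 'n': 4}
del 'w' → {'s': 2, 'n': 4}
lookup['n']*lookup['s'] = 4*2 = 8

8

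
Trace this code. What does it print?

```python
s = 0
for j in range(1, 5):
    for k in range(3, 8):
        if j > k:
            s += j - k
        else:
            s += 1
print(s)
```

j=1,k=3: not 1>3, s = 0+1 = 1
j=1,k=4: not 1>4, s = 1+1 = 2
j=1,k=5: not 1>5, s = 2+1 = 3
j=1,k=6: not 1>6, s = 3+1 = 4
j=1,k=7: not 1>7, s = 4+1 = 5
j=2,k=3: not 2>3, s = 5+1 = 6
j=2,k=4: not 2>4, s = 6+1 = 7
j=2,k=5: not 2>5, s = 7+1 = 8
j=2,k=6: not 2>6, s = 8+1 = 9
j=2,k=7: not 2>7, s = 9+1 = 10
j=3,k=3: not 3>3, s = 10+1 = 11
j=3,k=4: not 3>4, s = 11+1 = 12
j=3,k=5: not 3>5, s = 12+1 = 13
j=3,k=6: not 3>6, s = 13+1 = 14
j=3,k=7: not 3>7, s = 14+1 = 15
j=4,k=3: 4>3, s = 15+1 = 16
j=4,k=4: not 4>4, s = 16+1 = 17
j=4,k=5: not 4>5, s = 17+1 = 18
j=4,k=6: not 4>6, s = 18+1 = 19
j=4,k=7: not 4>7, s = 19+1 = 20

20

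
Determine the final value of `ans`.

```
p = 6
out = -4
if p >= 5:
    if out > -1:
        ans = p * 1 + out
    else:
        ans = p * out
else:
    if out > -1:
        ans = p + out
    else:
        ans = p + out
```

-24

p=6, out=-4
p >= 5 is True; out > -1 is False
→ ans = p * out = -24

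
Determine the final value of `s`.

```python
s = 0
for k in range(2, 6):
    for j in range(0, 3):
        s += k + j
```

54

k=2,j=0: s = 0+2 = 2
k=2,j=1: s = 2+3 = 5
k=2,j=2: s = 5+4 = 9
k=3,j=0: s = 9+3 = 12
k=3,j=1: s = 12+4 = 16
k=3,j=2: s = 16+5 = 21
k=4,j=0: s = 21+4 = 25
k=4,j=1: s = 25+5 = 30
k=4,j=2: s = 30+6 = 36
k=5,j=0: s = 36+5 = 41
k=5,j=1: s = 41+6 = 47
k=5,j=2: s = 47+7 = 54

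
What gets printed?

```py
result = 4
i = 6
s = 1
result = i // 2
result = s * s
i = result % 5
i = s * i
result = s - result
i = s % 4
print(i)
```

1

result = 6//2 = 3
result = 1*1 = 1
i = 1%5 = 1
i = 1*1 = 1
result = 1-1 = 0
i = 1%4 = 1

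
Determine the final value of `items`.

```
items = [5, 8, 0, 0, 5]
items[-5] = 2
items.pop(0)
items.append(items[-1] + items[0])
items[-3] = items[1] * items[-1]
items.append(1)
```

items[-5] = 2 → [2, 8, 0, 0, 5]
pop(0) removes 2 → [8, 0, 0, 5]
append items[-1]+items[0] = 5+8 = 13 → [8, 0, 0, 5, 13]
items[-3] = items[1]*items[-1] = 0*13 = 0 → [8, 0, 0, 5, 13]
append 1 → [8, 0, 0, 5, 13, 1]

[8, 0, 0, 5, 13, 1]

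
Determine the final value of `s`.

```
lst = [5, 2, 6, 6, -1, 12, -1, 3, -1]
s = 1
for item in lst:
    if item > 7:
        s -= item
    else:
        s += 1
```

item=5: not >7, s = 1+1 = 2
item=2: not >7, s = 2+1 = 3
item=6: not >7, s = 3+1 = 4
item=6: not >7, s = 4+1 = 5
item=-1: not >7, s = 5+1 = 6
item=12: >7, s = 6-12 = -6
item=-1: not >7, s = (-6)+1 = -5
item=3: not >7, s = (-5)+1 = -4
item=-1: not >7, s = (-4)+1 = -3

-3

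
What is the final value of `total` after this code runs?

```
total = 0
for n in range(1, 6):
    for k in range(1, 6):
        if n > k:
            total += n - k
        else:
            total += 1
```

35

n=1,k=1: not 1>1, total = 0+1 = 1
n=1,k=2: not 1>2, total = 1+1 = 2
n=1,k=3: not 1>3, total = 2+1 = 3
n=1,k=4: not 1>4, total = 3+1 = 4
n=1,k=5: not 1>5, total = 4+1 = 5
n=2,k=1: 2>1, total = 5+1 = 6
n=2,k=2: not 2>2, total = 6+1 = 7
n=2,k=3: not 2>3, total = 7+1 = 8
n=2,k=4: not 2>4, total = 8+1 = 9
n=2,k=5: not 2>5, total = 9+1 = 10
n=3,k=1: 3>1, total = 10+2 = 12
n=3,k=2: 3>2, total = 12+1 = 13
n=3,k=3: not 3>3, total = 13+1 = 14
n=3,k=4: not 3>4, total = 14+1 = 15
n=3,k=5: not 3>5, total = 15+1 = 16
n=4,k=1: 4>1, total = 16+3 = 19
n=4,k=2: 4>2, total = 19+2 = 21
n=4,k=3: 4>3, total = 21+1 = 22
n=4,k=4: not 4>4, total = 22+1 = 23
n=4,k=5: not 4>5, total = 23+1 = 24
n=5,k=1: 5>1, total = 24+4 = 28
n=5,k=2: 5>2, total = 28+3 = 31
n=5,k=3: 5>3, total = 31+2 = 33
n=5,k=4: 5>4, total = 33+1 = 34
n=5,k=5: not 5>5, total = 34+1 = 35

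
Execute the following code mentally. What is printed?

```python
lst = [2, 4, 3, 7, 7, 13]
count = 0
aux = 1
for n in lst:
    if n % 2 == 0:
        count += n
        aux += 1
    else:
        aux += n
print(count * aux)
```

n=2: even, count = 0+2 = 2; aux=2
n=4: even, count = 2+4 = 6; aux=3
n=3: not even; aux=6
n=7: not even; aux=13
n=7: not even; aux=20
n=13: not even; aux=33
count*aux = 6*33 = 198

198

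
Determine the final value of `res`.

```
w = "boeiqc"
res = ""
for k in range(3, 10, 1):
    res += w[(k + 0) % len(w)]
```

k=3: add w[3]='i' → 'i'
k=4: add w[4]='q' → 'iq'
k=5: add w[5]='c' → 'iqc'
k=6: add w[0]='b' → 'iqcb'
k=7: add w[1]='o' → 'iqcbo'
k=8: add w[2]='e' → 'iqcboe'
k=9: add w[3]='i' → 'iqcboei'

'iqcboei'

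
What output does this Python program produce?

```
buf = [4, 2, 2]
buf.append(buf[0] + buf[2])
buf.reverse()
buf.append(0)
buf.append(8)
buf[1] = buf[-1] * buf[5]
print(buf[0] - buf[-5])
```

append buf[0]+buf[2] = 4+2 = 6 → [4, 2, 2, 6]
reverse → [6, 2, 2, 4]
append 0 → [6, 2, 2, 4, 0]
append 8 → [6, 2, 2, 4, 0, 8]
buf[1] = buf[-1]*buf[5] = 8*8 = 64 → [6, 64, 2, 4, 0, 8]
buf[0]-buf[-5] = 6-64 = -58

-58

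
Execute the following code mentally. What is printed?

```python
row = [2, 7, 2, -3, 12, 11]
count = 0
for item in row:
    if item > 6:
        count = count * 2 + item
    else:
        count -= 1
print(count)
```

item=2: not >6, count = 0-1 = -1
item=7: >6, count = (-1)*2+7 = 5
item=2: not >6, count = 5-1 = 4
item=-3: not >6, count = 4-1 = 3
item=12: >6, count = 3*2+12 = 18
item=11: >6, count = 18*2+11 = 47

47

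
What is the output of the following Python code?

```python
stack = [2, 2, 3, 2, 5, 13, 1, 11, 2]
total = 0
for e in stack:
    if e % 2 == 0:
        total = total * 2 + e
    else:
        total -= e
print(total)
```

-42

e=2: even, total = 0*2+2 = 2
e=2: even, total = 2*2+2 = 6
e=3: not even, total = 6-3 = 3
e=2: even, total = 3*2+2 = 8
e=5: not even, total = 8-5 = 3
e=13: not even, total = 3-13 = -10
e=1: not even, total = (-10)-1 = -11
e=11: not even, total = (-11)-11 = -22
e=2: even, total = (-22)*2+2 = -42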